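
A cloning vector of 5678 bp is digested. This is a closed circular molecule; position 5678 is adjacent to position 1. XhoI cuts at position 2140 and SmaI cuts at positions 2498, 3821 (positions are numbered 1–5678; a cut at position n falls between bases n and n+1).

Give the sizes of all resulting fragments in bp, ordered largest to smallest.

3997, 1323, 358 bp

Combined cut positions (sorted): 2140, 2498, 3821.
Circular molecule, 3 cuts → 3 fragments:
  2498 − 2140 = 358 bp
  3821 − 2498 = 1323 bp
  wrap: 5678 − 3821 + 2140 = 3997 bp
Sorted largest to smallest: 3997, 1323, 358 bp.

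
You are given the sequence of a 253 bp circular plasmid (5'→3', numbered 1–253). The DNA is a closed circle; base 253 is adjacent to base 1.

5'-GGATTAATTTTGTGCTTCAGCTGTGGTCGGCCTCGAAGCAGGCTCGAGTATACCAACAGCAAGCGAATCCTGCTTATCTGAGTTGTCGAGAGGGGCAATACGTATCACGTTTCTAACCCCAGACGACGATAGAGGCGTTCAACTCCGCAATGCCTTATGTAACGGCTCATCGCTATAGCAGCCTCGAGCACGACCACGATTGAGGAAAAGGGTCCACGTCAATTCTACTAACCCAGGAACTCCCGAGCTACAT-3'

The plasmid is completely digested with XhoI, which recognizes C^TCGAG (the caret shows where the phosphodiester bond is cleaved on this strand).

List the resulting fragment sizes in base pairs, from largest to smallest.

XhoI sites (CTCGAG) start at positions 43, 183.
XhoI cuts after the first base of each site, so after positions 43, 183.
Circular molecule, 2 cuts → 2 fragments:
  44–183 → 140 bp
  184–253 then 1–43 → 70 + 43 = 113 bp
Sorted largest to smallest: 140, 113 bp.

140, 113 bp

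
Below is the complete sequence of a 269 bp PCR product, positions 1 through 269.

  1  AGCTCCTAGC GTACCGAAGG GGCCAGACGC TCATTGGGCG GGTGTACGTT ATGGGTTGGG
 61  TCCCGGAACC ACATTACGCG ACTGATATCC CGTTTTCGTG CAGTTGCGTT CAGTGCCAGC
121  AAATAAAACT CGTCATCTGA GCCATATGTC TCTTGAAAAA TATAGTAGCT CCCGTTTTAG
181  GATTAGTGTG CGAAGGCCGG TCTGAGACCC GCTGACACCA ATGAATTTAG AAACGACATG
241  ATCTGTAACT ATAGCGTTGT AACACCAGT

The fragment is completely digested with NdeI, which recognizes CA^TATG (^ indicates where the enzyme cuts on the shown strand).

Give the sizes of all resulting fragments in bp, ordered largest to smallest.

144, 125 bp

The NdeI site (CATATG) starts at position 143.
NdeI cuts after base 2 of each site, so after position 144.
Linear molecule, 1 cut → 2 fragments:
  1–144 → 144 bp
  145–269 → 125 bp
Sorted largest to smallest: 144, 125 bp.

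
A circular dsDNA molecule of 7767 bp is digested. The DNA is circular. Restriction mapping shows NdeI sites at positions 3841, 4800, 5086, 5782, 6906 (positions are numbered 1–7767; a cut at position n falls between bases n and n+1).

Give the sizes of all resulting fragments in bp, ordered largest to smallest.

Circular molecule, 5 cuts → 5 fragments:
  4800 − 3841 = 959 bp
  5086 − 4800 = 286 bp
  5782 − 5086 = 696 bp
  6906 − 5782 = 1124 bp
  wrap: 7767 − 6906 + 3841 = 4702 bp
Sorted largest to smallest: 4702, 1124, 959, 696, 286 bp.

4702, 1124, 959, 696, 286 bp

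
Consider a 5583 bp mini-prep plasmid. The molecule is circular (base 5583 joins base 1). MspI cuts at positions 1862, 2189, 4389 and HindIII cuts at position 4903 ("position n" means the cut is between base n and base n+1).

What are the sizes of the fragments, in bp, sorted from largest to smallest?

Combined cut positions (sorted): 1862, 2189, 4389, 4903.
Circular molecule, 4 cuts → 4 fragments:
  2189 − 1862 = 327 bp
  4389 − 2189 = 2200 bp
  4903 − 4389 = 514 bp
  wrap: 5583 − 4903 + 1862 = 2542 bp
Sorted largest to smallest: 2542, 2200, 514, 327 bp.

2542, 2200, 514, 327 bp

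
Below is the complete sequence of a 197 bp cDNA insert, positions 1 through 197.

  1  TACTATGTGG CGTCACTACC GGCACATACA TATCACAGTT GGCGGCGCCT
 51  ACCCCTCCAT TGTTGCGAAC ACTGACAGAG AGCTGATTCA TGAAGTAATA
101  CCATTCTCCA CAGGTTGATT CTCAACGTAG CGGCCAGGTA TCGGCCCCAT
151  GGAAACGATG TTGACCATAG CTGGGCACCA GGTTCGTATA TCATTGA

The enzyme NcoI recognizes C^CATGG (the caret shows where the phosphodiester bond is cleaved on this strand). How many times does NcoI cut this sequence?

CCATGG occurs starting at position 147.
NcoI cuts at 1 site.

1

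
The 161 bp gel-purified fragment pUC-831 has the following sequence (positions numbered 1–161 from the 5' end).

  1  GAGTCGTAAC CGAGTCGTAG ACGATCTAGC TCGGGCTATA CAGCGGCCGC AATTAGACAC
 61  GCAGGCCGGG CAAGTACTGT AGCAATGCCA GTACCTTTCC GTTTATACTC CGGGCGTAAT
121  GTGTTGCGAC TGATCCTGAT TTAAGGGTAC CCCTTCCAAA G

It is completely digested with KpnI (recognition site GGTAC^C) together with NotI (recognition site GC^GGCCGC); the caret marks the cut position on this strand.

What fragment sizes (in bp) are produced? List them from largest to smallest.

The KpnI site (GGTACC) starts at position 146.
KpnI cuts after base 5 of each site (before the last base), so after position 150.
The NotI site (GCGGCCGC) starts at position 43.
NotI cuts after base 2 of each site, so after position 44.
Combined cut positions: 44, 150.
Linear molecule, 2 cuts → 3 fragments:
  1–44 → 44 bp
  45–150 → 106 bp
  151–161 → 11 bp
Sorted largest to smallest: 106, 44, 11 bp.

106, 44, 11 bp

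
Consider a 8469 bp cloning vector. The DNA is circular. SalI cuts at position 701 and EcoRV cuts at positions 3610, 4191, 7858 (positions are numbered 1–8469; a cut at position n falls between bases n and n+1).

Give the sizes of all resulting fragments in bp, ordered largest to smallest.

Combined cut positions (sorted): 701, 3610, 4191, 7858.
Circular molecule, 4 cuts → 4 fragments:
  3610 − 701 = 2909 bp
  4191 − 3610 = 581 bp
  7858 − 4191 = 3667 bp
  wrap: 8469 − 7858 + 701 = 1312 bp
Sorted largest to smallest: 3667, 2909, 1312, 581 bp.

3667, 2909, 1312, 581 bp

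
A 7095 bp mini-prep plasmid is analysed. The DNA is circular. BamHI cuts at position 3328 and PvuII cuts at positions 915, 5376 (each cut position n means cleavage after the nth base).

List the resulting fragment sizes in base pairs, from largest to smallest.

Combined cut positions (sorted): 915, 3328, 5376.
Circular molecule, 3 cuts → 3 fragments:
  3328 − 915 = 2413 bp
  5376 − 3328 = 2048 bp
  wrap: 7095 − 5376 + 915 = 2634 bp
Sorted largest to smallest: 2634, 2413, 2048 bp.

2634, 2413, 2048 bp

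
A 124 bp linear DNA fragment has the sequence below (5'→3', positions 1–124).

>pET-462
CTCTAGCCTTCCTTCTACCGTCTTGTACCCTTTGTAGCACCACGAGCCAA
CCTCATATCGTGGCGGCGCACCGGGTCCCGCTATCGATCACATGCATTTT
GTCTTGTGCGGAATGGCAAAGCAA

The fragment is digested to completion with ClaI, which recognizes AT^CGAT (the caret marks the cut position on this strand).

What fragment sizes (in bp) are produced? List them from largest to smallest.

The ClaI site (ATCGAT) starts at position 83.
ClaI cuts after base 2 of each site, so after position 84.
Linear molecule, 1 cut → 2 fragments:
  1–84 → 84 bp
  85–124 → 40 bp
Sorted largest to smallest: 84, 40 bp.

84, 40 bp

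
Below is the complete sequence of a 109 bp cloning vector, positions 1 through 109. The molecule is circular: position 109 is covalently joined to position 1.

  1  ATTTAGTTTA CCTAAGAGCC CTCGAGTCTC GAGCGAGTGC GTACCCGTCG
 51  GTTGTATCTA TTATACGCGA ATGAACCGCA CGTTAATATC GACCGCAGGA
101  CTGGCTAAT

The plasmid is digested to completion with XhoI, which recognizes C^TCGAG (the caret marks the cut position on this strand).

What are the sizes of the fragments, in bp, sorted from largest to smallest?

XhoI sites (CTCGAG) start at positions 21, 28.
XhoI cuts after the first base of each site, so after positions 21, 28.
Circular molecule, 2 cuts → 2 fragments:
  22–28 → 7 bp
  29–109 then 1–21 → 81 + 21 = 102 bp
Sorted largest to smallest: 102, 7 bp.

102, 7 bp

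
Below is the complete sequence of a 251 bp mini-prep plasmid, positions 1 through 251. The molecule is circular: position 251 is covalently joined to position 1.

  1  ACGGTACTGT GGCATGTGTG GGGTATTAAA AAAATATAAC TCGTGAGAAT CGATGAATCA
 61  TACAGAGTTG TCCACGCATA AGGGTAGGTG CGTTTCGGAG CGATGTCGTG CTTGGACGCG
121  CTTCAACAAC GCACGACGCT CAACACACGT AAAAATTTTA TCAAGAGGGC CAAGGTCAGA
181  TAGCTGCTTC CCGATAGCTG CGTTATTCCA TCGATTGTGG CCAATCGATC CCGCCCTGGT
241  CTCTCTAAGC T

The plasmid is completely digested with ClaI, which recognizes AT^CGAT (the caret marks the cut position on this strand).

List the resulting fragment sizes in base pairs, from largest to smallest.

161, 76, 14 bp

ClaI sites (ATCGAT) start at positions 49, 210, 224.
ClaI cuts after base 2 of each site, so after positions 50, 211, 225.
Circular molecule, 3 cuts → 3 fragments:
  51–211 → 161 bp
  212–225 → 14 bp
  226–251 then 1–50 → 26 + 50 = 76 bp
Sorted largest to smallest: 161, 76, 14 bp.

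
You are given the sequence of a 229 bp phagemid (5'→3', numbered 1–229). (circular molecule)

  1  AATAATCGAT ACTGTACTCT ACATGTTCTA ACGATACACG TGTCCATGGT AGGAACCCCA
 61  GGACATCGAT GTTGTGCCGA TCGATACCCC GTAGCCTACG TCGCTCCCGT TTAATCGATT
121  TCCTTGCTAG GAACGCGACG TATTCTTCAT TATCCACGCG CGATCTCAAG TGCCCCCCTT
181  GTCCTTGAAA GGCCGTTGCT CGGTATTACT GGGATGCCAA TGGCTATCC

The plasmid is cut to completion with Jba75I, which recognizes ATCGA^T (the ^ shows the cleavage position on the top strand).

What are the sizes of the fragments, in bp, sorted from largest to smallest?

Jba75I sites (ATCGAT) start at positions 5, 65, 80, 114.
Jba75I cuts after base 5 of each site (before the last base), so after positions 9, 69, 84, 118.
Circular molecule, 4 cuts → 4 fragments:
  10–69 → 60 bp
  70–84 → 15 bp
  85–118 → 34 bp
  119–229 then 1–9 → 111 + 9 = 120 bp
Sorted largest to smallest: 120, 60, 34, 15 bp.

120, 60, 34, 15 bp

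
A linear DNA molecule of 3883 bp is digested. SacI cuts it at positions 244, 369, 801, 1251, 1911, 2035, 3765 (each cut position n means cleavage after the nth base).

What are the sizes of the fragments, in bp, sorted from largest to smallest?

Linear molecule, 7 cuts → 8 fragments:
  244 − 0 = 244 bp
  369 − 244 = 125 bp
  801 − 369 = 432 bp
  1251 − 801 = 450 bp
  1911 − 1251 = 660 bp
  2035 − 1911 = 124 bp
  3765 − 2035 = 1730 bp
  3883 − 3765 = 118 bp
Sorted largest to smallest: 1730, 660, 450, 432, 244, 125, 124, 118 bp.

1730, 660, 450, 432, 244, 125, 124, 118 bp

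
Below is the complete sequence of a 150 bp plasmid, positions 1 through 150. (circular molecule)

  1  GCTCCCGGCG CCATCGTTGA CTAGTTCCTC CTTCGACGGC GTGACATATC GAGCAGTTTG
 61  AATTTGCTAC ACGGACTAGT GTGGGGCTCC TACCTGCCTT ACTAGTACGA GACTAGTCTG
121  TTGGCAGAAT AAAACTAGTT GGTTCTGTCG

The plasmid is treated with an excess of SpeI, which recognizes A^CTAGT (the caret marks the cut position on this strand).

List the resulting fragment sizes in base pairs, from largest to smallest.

SpeI sites (ACTAGT) start at positions 20, 75, 101, 112, 134.
SpeI cuts after the first base of each site, so after positions 20, 75, 101, 112, 134.
Circular molecule, 5 cuts → 5 fragments:
  21–75 → 55 bp
  76–101 → 26 bp
  102–112 → 11 bp
  113–134 → 22 bp
  135–150 then 1–20 → 16 + 20 = 36 bp
Sorted largest to smallest: 55, 36, 26, 22, 11 bp.

55, 36, 26, 22, 11 bp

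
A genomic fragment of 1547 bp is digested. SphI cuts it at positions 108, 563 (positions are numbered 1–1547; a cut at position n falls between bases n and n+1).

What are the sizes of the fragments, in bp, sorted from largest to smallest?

984, 455, 108 bp

Linear molecule, 2 cuts → 3 fragments:
  108 − 0 = 108 bp
  563 − 108 = 455 bp
  1547 − 563 = 984 bp
Sorted largest to smallest: 984, 455, 108 bp.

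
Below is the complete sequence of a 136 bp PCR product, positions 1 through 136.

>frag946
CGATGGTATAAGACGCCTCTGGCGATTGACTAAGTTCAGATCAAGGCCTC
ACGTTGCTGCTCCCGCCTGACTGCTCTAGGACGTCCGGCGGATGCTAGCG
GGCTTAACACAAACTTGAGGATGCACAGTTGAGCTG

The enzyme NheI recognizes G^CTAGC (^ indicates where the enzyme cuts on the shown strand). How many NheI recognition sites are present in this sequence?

GCTAGC occurs starting at position 94.
NheI cuts at 1 site.

1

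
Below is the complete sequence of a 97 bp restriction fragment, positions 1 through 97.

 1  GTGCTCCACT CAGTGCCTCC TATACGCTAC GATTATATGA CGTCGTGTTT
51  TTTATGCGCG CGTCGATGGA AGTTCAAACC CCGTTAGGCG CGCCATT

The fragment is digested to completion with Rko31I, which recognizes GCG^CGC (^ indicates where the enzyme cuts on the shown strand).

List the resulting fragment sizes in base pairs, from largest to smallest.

58, 32, 7 bp

Rko31I sites (GCGCGC) start at positions 56, 88.
Rko31I cuts after base 3 of each site, so after positions 58, 90.
Linear molecule, 2 cuts → 3 fragments:
  1–58 → 58 bp
  59–90 → 32 bp
  91–97 → 7 bp
Sorted largest to smallest: 58, 32, 7 bp.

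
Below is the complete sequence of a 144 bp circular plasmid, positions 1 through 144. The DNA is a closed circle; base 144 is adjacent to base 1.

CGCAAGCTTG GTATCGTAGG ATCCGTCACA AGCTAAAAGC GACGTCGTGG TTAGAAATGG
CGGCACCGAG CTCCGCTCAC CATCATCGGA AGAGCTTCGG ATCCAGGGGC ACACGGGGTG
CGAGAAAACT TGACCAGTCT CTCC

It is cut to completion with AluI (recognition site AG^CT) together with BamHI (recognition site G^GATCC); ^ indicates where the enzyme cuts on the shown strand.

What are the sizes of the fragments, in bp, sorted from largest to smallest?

51, 38, 24, 13, 13, 5 bp

AluI sites (AGCT) start at positions 5, 31, 69, 93.
AluI cuts after base 2 of each site, so after positions 6, 32, 70, 94.
BamHI sites (GGATCC) start at positions 19, 99.
BamHI cuts after the first base of each site, so after positions 19, 99.
Combined cut positions: 6, 19, 32, 70, 94, 99.
Circular molecule, 6 cuts → 6 fragments:
  7–19 → 13 bp
  20–32 → 13 bp
  33–70 → 38 bp
  71–94 → 24 bp
  95–99 → 5 bp
  100–144 then 1–6 → 45 + 6 = 51 bp
Sorted largest to smallest: 51, 38, 24, 13, 13, 5 bp.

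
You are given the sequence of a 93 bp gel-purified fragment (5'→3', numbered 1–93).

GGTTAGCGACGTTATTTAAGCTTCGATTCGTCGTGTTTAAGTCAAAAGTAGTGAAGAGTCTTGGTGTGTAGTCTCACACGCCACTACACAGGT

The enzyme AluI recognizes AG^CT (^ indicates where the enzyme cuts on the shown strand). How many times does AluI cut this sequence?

1

AGCT occurs starting at position 19.
AluI cuts at 1 site.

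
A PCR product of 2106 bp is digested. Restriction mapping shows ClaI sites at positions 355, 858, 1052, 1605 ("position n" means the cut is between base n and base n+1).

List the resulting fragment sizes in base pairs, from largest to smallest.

553, 503, 501, 355, 194 bp

Linear molecule, 4 cuts → 5 fragments:
  355 − 0 = 355 bp
  858 − 355 = 503 bp
  1052 − 858 = 194 bp
  1605 − 1052 = 553 bp
  2106 − 1605 = 501 bp
Sorted largest to smallest: 553, 503, 501, 355, 194 bp.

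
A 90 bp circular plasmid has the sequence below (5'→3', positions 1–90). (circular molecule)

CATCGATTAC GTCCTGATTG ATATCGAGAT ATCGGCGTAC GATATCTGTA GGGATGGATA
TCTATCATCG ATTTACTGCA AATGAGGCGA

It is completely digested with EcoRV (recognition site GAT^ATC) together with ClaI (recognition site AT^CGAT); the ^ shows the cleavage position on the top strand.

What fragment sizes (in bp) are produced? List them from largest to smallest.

25, 19, 16, 13, 9, 8 bp

EcoRV sites (GATATC) start at positions 20, 28, 41, 57.
EcoRV cuts after base 3 of each site, so after positions 22, 30, 43, 59.
ClaI sites (ATCGAT) start at positions 2, 67.
ClaI cuts after base 2 of each site, so after positions 3, 68.
Combined cut positions: 3, 22, 30, 43, 59, 68.
Circular molecule, 6 cuts → 6 fragments:
  4–22 → 19 bp
  23–30 → 8 bp
  31–43 → 13 bp
  44–59 → 16 bp
  60–68 → 9 bp
  69–90 then 1–3 → 22 + 3 = 25 bp
Sorted largest to smallest: 25, 19, 16, 13, 9, 8 bp.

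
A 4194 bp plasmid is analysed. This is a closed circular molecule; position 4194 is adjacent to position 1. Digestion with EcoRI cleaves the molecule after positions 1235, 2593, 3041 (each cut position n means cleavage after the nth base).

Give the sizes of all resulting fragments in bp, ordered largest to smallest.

2388, 1358, 448 bp

Circular molecule, 3 cuts → 3 fragments:
  2593 − 1235 = 1358 bp
  3041 − 2593 = 448 bp
  wrap: 4194 − 3041 + 1235 = 2388 bp
Sorted largest to smallest: 2388, 1358, 448 bp.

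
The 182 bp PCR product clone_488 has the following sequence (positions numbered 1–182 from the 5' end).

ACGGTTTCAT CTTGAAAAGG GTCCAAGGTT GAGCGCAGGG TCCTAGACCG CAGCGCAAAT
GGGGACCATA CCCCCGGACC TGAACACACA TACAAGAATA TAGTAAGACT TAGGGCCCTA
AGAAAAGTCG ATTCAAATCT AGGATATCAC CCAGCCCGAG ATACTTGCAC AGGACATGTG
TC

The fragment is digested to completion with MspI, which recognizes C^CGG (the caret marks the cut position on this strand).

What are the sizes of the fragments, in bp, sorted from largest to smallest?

The MspI site (CCGG) starts at position 74.
MspI cuts after the first base of each site, so after position 74.
Linear molecule, 1 cut → 2 fragments:
  1–74 → 74 bp
  75–182 → 108 bp
Sorted largest to smallest: 108, 74 bp.

108, 74 bp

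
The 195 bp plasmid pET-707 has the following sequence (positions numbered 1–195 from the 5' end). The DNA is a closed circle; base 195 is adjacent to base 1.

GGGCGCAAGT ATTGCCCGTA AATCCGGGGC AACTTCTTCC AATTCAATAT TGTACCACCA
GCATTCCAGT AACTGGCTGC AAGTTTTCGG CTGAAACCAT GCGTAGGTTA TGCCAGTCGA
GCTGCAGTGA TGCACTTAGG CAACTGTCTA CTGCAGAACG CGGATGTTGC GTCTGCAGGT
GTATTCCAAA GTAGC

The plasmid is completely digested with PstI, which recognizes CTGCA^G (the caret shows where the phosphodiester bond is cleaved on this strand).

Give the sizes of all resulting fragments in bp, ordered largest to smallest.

144, 29, 22 bp

PstI sites (CTGCAG) start at positions 122, 151, 173.
PstI cuts after base 5 of each site (before the last base), so after positions 126, 155, 177.
Circular molecule, 3 cuts → 3 fragments:
  127–155 → 29 bp
  156–177 → 22 bp
  178–195 then 1–126 → 18 + 126 = 144 bp
Sorted largest to smallest: 144, 29, 22 bp.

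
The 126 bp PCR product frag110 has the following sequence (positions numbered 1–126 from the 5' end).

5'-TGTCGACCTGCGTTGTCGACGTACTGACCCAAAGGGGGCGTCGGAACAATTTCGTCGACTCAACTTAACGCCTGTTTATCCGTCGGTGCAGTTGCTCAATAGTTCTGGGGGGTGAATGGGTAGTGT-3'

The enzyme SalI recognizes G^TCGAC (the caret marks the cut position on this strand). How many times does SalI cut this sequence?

3

GTCGAC occurs starting at positions 2, 15, 54.
SalI cuts at 3 sites.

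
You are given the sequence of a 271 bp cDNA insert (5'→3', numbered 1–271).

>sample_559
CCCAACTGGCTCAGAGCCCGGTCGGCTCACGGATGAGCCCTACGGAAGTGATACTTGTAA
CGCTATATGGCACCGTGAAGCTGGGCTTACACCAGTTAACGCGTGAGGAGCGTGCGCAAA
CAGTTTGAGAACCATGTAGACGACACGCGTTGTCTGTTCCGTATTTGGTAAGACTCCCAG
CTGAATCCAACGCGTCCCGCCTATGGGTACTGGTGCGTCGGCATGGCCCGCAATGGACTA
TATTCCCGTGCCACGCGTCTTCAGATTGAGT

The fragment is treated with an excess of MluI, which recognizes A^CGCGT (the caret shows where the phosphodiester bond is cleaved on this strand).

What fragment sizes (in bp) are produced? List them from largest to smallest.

MluI sites (ACGCGT) start at positions 99, 145, 190, 253.
MluI cuts after the first base of each site, so after positions 99, 145, 190, 253.
Linear molecule, 4 cuts → 5 fragments:
  1–99 → 99 bp
  100–145 → 46 bp
  146–190 → 45 bp
  191–253 → 63 bp
  254–271 → 18 bp
Sorted largest to smallest: 99, 63, 46, 45, 18 bp.

99, 63, 46, 45, 18 bp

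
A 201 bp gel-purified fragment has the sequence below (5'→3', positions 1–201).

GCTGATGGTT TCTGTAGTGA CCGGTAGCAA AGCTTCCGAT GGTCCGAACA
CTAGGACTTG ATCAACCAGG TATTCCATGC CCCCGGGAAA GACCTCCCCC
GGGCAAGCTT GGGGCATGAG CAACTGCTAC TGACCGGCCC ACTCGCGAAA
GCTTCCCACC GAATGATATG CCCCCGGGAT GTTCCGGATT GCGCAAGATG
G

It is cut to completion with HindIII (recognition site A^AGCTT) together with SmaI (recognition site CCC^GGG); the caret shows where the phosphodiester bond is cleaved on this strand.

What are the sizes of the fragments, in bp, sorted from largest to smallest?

54, 44, 30, 26, 26, 16, 5 bp

HindIII sites (AAGCTT) start at positions 30, 105, 149.
HindIII cuts after the first base of each site, so after positions 30, 105, 149.
SmaI sites (CCCGGG) start at positions 82, 98, 173.
SmaI cuts after base 3 of each site, so after positions 84, 100, 175.
Combined cut positions: 30, 84, 100, 105, 149, 175.
Linear molecule, 6 cuts → 7 fragments:
  1–30 → 30 bp
  31–84 → 54 bp
  85–100 → 16 bp
  101–105 → 5 bp
  106–149 → 44 bp
  150–175 → 26 bp
  176–201 → 26 bp
Sorted largest to smallest: 54, 44, 30, 26, 26, 16, 5 bp.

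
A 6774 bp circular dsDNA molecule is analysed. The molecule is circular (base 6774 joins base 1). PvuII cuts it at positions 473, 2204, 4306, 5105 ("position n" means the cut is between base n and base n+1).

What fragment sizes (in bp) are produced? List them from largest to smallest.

Circular molecule, 4 cuts → 4 fragments:
  2204 − 473 = 1731 bp
  4306 − 2204 = 2102 bp
  5105 − 4306 = 799 bp
  wrap: 6774 − 5105 + 473 = 2142 bp
Sorted largest to smallest: 2142, 2102, 1731, 799 bp.

2142, 2102, 1731, 799 bp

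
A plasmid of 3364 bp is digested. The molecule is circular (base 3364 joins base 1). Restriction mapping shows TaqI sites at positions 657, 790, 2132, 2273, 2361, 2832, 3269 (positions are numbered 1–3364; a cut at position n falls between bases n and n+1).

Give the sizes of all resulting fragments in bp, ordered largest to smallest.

1342, 752, 471, 437, 141, 133, 88 bp

Circular molecule, 7 cuts → 7 fragments:
  790 − 657 = 133 bp
  2132 − 790 = 1342 bp
  2273 − 2132 = 141 bp
  2361 − 2273 = 88 bp
  2832 − 2361 = 471 bp
  3269 − 2832 = 437 bp
  wrap: 3364 − 3269 + 657 = 752 bp
Sorted largest to smallest: 1342, 752, 471, 437, 141, 133, 88 bp.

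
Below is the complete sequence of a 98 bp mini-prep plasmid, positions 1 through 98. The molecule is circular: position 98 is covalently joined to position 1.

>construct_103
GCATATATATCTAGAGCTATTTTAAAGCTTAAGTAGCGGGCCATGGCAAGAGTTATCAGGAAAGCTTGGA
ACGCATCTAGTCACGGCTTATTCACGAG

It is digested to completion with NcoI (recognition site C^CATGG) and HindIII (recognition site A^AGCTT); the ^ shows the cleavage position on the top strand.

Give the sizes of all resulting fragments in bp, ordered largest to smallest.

61, 21, 16 bp

The NcoI site (CCATGG) starts at position 41.
NcoI cuts after the first base of each site, so after position 41.
HindIII sites (AAGCTT) start at positions 25, 62.
HindIII cuts after the first base of each site, so after positions 25, 62.
Combined cut positions: 25, 41, 62.
Circular molecule, 3 cuts → 3 fragments:
  26–41 → 16 bp
  42–62 → 21 bp
  63–98 then 1–25 → 36 + 25 = 61 bp
Sorted largest to smallest: 61, 21, 16 bp.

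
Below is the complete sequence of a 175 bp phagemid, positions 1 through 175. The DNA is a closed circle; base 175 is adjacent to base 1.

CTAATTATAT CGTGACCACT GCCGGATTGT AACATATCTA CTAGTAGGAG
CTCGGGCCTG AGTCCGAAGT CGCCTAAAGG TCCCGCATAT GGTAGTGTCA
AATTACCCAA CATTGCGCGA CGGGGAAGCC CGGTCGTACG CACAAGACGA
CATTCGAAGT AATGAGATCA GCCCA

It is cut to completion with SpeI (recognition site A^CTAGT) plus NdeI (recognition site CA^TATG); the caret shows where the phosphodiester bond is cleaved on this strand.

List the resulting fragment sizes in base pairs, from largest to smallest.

The SpeI site (ACTAGT) starts at position 40.
SpeI cuts after the first base of each site, so after position 40.
The NdeI site (CATATG) starts at position 86.
NdeI cuts after base 2 of each site, so after position 87.
Combined cut positions: 40, 87.
Circular molecule, 2 cuts → 2 fragments:
  41–87 → 47 bp
  88–175 then 1–40 → 88 + 40 = 128 bp
Sorted largest to smallest: 128, 47 bp.

128, 47 bp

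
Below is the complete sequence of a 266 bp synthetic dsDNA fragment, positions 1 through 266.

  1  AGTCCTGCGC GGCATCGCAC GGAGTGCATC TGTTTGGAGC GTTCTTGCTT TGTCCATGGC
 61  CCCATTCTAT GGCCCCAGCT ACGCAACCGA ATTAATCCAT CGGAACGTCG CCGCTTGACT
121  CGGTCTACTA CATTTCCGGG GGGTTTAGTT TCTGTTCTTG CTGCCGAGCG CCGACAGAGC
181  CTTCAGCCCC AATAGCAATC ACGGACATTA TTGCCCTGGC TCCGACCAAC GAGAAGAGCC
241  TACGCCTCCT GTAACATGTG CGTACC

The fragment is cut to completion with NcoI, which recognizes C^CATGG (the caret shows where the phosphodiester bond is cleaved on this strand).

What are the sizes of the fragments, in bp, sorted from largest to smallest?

212, 54 bp

The NcoI site (CCATGG) starts at position 54.
NcoI cuts after the first base of each site, so after position 54.
Linear molecule, 1 cut → 2 fragments:
  1–54 → 54 bp
  55–266 → 212 bp
Sorted largest to smallest: 212, 54 bp.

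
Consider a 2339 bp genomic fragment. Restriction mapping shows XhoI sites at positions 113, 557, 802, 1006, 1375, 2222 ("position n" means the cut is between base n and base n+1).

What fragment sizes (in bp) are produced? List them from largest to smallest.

847, 444, 369, 245, 204, 117, 113 bp

Linear molecule, 6 cuts → 7 fragments:
  113 − 0 = 113 bp
  557 − 113 = 444 bp
  802 − 557 = 245 bp
  1006 − 802 = 204 bp
  1375 − 1006 = 369 bp
  2222 − 1375 = 847 bp
  2339 − 2222 = 117 bp
Sorted largest to smallest: 847, 444, 369, 245, 204, 117, 113 bp.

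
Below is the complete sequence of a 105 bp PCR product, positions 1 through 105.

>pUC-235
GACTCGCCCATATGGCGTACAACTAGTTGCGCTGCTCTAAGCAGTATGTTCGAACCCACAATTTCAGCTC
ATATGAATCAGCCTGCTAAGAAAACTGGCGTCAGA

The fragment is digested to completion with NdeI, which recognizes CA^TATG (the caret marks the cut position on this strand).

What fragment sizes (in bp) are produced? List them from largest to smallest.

61, 34, 10 bp

NdeI sites (CATATG) start at positions 9, 70.
NdeI cuts after base 2 of each site, so after positions 10, 71.
Linear molecule, 2 cuts → 3 fragments:
  1–10 → 10 bp
  11–71 → 61 bp
  72–105 → 34 bp
Sorted largest to smallest: 61, 34, 10 bp.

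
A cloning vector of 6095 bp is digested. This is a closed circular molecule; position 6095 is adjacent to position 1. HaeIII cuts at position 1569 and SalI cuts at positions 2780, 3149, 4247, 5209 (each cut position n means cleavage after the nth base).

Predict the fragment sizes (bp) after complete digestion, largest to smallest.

2455, 1211, 1098, 962, 369 bp

Combined cut positions (sorted): 1569, 2780, 3149, 4247, 5209.
Circular molecule, 5 cuts → 5 fragments:
  2780 − 1569 = 1211 bp
  3149 − 2780 = 369 bp
  4247 − 3149 = 1098 bp
  5209 − 4247 = 962 bp
  wrap: 6095 − 5209 + 1569 = 2455 bp
Sorted largest to smallest: 2455, 1211, 1098, 962, 369 bp.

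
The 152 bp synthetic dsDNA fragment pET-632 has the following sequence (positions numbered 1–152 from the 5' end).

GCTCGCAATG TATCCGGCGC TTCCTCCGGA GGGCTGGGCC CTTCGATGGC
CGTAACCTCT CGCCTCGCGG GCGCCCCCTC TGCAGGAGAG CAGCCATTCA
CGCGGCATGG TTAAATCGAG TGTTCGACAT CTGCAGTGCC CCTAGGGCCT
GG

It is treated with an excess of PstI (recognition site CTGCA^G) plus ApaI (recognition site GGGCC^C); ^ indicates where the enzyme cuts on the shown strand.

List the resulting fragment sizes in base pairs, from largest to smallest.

PstI sites (CTGCAG) start at positions 80, 131.
PstI cuts after base 5 of each site (before the last base), so after positions 84, 135.
The ApaI site (GGGCCC) starts at position 36.
ApaI cuts after base 5 of each site (before the last base), so after position 40.
Combined cut positions: 40, 84, 135.
Linear molecule, 3 cuts → 4 fragments:
  1–40 → 40 bp
  41–84 → 44 bp
  85–135 → 51 bp
  136–152 → 17 bp
Sorted largest to smallest: 51, 44, 40, 17 bp.

51, 44, 40, 17 bp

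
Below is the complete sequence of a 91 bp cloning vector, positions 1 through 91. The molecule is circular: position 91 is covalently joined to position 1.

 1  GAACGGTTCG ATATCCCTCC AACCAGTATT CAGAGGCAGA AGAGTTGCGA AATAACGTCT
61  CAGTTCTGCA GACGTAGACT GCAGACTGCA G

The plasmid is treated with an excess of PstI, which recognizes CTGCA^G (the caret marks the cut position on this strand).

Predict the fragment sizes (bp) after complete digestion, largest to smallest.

71, 13, 7 bp

PstI sites (CTGCAG) start at positions 66, 79, 86.
PstI cuts after base 5 of each site (before the last base), so after positions 70, 83, 90.
Circular molecule, 3 cuts → 3 fragments:
  71–83 → 13 bp
  84–90 → 7 bp
  91–91 then 1–70 → 1 + 70 = 71 bp
Sorted largest to smallest: 71, 13, 7 bp.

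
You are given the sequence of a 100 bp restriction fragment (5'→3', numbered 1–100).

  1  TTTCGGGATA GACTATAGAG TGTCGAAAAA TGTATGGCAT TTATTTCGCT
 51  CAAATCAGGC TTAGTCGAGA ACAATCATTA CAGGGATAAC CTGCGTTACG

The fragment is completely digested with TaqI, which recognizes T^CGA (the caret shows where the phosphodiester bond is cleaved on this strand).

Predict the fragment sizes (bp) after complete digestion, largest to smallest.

TaqI sites (TCGA) start at positions 23, 65.
TaqI cuts after the first base of each site, so after positions 23, 65.
Linear molecule, 2 cuts → 3 fragments:
  1–23 → 23 bp
  24–65 → 42 bp
  66–100 → 35 bp
Sorted largest to smallest: 42, 35, 23 bp.

42, 35, 23 bp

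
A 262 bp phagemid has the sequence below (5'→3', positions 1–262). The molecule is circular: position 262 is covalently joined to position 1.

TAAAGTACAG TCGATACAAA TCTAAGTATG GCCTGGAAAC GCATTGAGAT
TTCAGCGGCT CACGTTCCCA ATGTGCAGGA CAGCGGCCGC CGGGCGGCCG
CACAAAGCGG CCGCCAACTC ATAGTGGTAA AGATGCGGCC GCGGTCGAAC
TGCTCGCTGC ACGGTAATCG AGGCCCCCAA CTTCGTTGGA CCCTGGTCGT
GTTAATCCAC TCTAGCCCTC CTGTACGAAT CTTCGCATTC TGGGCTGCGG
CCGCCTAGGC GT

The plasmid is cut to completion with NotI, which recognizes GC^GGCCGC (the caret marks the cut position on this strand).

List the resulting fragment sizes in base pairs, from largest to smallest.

112, 98, 28, 13, 11 bp

NotI sites (GCGGCCGC) start at positions 83, 94, 107, 135, 247.
NotI cuts after base 2 of each site, so after positions 84, 95, 108, 136, 248.
Circular molecule, 5 cuts → 5 fragments:
  85–95 → 11 bp
  96–108 → 13 bp
  109–136 → 28 bp
  137–248 → 112 bp
  249–262 then 1–84 → 14 + 84 = 98 bp
Sorted largest to smallest: 112, 98, 28, 13, 11 bp.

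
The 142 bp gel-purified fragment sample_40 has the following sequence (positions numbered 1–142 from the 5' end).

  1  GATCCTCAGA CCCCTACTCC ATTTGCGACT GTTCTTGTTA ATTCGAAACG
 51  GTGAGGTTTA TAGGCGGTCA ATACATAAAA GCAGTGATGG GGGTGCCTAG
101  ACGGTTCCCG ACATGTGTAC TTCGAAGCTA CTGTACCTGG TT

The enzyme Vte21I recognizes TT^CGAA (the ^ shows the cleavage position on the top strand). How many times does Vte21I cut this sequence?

TTCGAA occurs starting at positions 42, 121.
Vte21I cuts at 2 sites.

2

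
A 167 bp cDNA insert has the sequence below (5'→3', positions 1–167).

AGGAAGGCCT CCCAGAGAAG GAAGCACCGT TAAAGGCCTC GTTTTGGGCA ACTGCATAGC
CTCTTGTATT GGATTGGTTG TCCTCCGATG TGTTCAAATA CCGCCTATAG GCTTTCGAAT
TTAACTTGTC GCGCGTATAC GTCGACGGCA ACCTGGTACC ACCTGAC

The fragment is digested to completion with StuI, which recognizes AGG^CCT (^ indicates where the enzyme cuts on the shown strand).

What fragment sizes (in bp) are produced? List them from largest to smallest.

StuI sites (AGGCCT) start at positions 5, 34.
StuI cuts after base 3 of each site, so after positions 7, 36.
Linear molecule, 2 cuts → 3 fragments:
  1–7 → 7 bp
  8–36 → 29 bp
  37–167 → 131 bp
Sorted largest to smallest: 131, 29, 7 bp.

131, 29, 7 bp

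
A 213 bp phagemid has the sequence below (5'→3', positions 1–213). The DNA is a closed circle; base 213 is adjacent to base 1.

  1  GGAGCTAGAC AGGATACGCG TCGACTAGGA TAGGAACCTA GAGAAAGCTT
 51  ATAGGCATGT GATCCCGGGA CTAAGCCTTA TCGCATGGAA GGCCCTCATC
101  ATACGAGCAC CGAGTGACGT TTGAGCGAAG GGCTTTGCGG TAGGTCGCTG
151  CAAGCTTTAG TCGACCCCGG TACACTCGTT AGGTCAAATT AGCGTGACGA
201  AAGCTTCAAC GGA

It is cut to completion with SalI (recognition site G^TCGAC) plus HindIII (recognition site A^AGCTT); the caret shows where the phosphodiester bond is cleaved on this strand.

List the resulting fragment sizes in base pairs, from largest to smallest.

SalI sites (GTCGAC) start at positions 20, 160.
SalI cuts after the first base of each site, so after positions 20, 160.
HindIII sites (AAGCTT) start at positions 45, 152, 201.
HindIII cuts after the first base of each site, so after positions 45, 152, 201.
Combined cut positions: 20, 45, 152, 160, 201.
Circular molecule, 5 cuts → 5 fragments:
  21–45 → 25 bp
  46–152 → 107 bp
  153–160 → 8 bp
  161–201 → 41 bp
  202–213 then 1–20 → 12 + 20 = 32 bp
Sorted largest to smallest: 107, 41, 32, 25, 8 bp.

107, 41, 32, 25, 8 bp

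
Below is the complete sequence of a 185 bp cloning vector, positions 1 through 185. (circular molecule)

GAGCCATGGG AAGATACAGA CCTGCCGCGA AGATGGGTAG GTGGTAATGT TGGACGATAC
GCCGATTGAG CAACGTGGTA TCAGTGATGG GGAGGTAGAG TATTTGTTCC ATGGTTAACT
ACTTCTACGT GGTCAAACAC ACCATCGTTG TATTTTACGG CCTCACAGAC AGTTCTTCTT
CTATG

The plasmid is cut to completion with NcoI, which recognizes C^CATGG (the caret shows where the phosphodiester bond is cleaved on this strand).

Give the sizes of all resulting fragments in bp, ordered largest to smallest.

NcoI sites (CCATGG) start at positions 4, 109.
NcoI cuts after the first base of each site, so after positions 4, 109.
Circular molecule, 2 cuts → 2 fragments:
  5–109 → 105 bp
  110–185 then 1–4 → 76 + 4 = 80 bp
Sorted largest to smallest: 105, 80 bp.

105, 80 bp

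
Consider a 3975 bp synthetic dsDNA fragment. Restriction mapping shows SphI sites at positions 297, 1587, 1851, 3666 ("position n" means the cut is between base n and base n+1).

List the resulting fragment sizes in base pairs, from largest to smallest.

Linear molecule, 4 cuts → 5 fragments:
  297 − 0 = 297 bp
  1587 − 297 = 1290 bp
  1851 − 1587 = 264 bp
  3666 − 1851 = 1815 bp
  3975 − 3666 = 309 bp
Sorted largest to smallest: 1815, 1290, 309, 297, 264 bp.

1815, 1290, 309, 297, 264 bp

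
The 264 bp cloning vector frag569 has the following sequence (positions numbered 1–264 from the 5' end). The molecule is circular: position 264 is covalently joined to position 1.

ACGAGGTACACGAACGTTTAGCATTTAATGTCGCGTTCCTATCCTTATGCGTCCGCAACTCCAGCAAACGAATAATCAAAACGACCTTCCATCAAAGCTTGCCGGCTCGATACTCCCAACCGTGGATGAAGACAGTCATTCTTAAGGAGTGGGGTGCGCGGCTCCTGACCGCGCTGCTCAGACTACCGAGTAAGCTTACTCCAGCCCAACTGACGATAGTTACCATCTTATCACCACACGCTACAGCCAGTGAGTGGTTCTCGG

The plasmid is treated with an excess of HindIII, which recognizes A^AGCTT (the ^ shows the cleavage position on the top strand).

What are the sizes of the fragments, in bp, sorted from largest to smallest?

HindIII sites (AAGCTT) start at positions 95, 192.
HindIII cuts after the first base of each site, so after positions 95, 192.
Circular molecule, 2 cuts → 2 fragments:
  96–192 → 97 bp
  193–264 then 1–95 → 72 + 95 = 167 bp
Sorted largest to smallest: 167, 97 bp.

167, 97 bp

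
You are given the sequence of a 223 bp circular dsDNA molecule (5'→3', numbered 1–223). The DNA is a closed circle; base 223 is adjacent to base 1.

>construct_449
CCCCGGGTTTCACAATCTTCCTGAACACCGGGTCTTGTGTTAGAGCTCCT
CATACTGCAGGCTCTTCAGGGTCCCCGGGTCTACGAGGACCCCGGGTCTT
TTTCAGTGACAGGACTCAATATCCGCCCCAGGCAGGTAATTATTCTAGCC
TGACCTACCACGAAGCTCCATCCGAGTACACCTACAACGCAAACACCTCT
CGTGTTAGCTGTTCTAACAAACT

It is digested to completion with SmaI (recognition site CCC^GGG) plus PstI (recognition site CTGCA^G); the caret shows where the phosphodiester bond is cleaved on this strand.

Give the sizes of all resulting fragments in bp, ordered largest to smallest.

134, 55, 17, 17 bp

SmaI sites (CCCGGG) start at positions 2, 74, 91.
SmaI cuts after base 3 of each site, so after positions 4, 76, 93.
The PstI site (CTGCAG) starts at position 55.
PstI cuts after base 5 of each site (before the last base), so after position 59.
Combined cut positions: 4, 59, 76, 93.
Circular molecule, 4 cuts → 4 fragments:
  5–59 → 55 bp
  60–76 → 17 bp
  77–93 → 17 bp
  94–223 then 1–4 → 130 + 4 = 134 bp
Sorted largest to smallest: 134, 55, 17, 17 bp.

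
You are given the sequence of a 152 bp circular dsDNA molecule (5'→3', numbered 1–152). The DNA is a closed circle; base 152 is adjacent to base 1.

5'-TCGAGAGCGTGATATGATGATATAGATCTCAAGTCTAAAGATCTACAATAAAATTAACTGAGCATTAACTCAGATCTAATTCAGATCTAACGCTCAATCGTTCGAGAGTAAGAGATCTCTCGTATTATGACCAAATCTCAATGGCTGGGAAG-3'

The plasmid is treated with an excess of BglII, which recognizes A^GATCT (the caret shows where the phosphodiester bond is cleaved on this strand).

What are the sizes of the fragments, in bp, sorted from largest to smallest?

63, 33, 30, 15, 11 bp

BglII sites (AGATCT) start at positions 24, 39, 72, 83, 113.
BglII cuts after the first base of each site, so after positions 24, 39, 72, 83, 113.
Circular molecule, 5 cuts → 5 fragments:
  25–39 → 15 bp
  40–72 → 33 bp
  73–83 → 11 bp
  84–113 → 30 bp
  114–152 then 1–24 → 39 + 24 = 63 bp
Sorted largest to smallest: 63, 33, 30, 15, 11 bp.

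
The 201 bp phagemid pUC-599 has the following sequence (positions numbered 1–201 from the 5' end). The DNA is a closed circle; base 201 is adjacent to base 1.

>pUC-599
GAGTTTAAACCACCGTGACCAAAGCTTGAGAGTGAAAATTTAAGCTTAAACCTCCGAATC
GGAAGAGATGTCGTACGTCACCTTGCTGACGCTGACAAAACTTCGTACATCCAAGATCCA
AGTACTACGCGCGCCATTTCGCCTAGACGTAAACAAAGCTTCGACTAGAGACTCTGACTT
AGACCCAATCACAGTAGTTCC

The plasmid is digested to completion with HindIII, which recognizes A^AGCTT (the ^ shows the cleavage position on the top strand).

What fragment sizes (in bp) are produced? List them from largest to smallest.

114, 67, 20 bp

HindIII sites (AAGCTT) start at positions 22, 42, 156.
HindIII cuts after the first base of each site, so after positions 22, 42, 156.
Circular molecule, 3 cuts → 3 fragments:
  23–42 → 20 bp
  43–156 → 114 bp
  157–201 then 1–22 → 45 + 22 = 67 bp
Sorted largest to smallest: 114, 67, 20 bp.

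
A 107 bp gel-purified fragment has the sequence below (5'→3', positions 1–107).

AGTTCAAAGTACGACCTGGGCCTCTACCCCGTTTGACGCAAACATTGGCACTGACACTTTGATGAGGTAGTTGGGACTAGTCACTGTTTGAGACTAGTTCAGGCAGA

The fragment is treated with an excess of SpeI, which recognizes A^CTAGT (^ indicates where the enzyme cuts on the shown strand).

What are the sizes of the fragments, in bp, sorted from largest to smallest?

SpeI sites (ACTAGT) start at positions 76, 93.
SpeI cuts after the first base of each site, so after positions 76, 93.
Linear molecule, 2 cuts → 3 fragments:
  1–76 → 76 bp
  77–93 → 17 bp
  94–107 → 14 bp
Sorted largest to smallest: 76, 17, 14 bp.

76, 17, 14 bp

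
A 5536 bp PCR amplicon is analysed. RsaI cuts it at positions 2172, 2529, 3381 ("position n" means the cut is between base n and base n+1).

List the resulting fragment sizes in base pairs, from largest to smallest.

2172, 2155, 852, 357 bp

Linear molecule, 3 cuts → 4 fragments:
  2172 − 0 = 2172 bp
  2529 − 2172 = 357 bp
  3381 − 2529 = 852 bp
  5536 − 3381 = 2155 bp
Sorted largest to smallest: 2172, 2155, 852, 357 bp.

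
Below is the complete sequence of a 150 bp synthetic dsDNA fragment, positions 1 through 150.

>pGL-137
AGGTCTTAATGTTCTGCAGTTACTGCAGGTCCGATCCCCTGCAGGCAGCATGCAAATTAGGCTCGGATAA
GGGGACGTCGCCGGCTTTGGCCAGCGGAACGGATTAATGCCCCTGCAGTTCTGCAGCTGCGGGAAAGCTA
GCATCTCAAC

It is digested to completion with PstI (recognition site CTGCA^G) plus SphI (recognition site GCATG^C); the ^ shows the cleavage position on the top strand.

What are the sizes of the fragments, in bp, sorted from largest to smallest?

65, 25, 18, 16, 9, 9, 8 bp

PstI sites (CTGCAG) start at positions 14, 23, 39, 113, 121.
PstI cuts after base 5 of each site (before the last base), so after positions 18, 27, 43, 117, 125.
The SphI site (GCATGC) starts at position 48.
SphI cuts after base 5 of each site (before the last base), so after position 52.
Combined cut positions: 18, 27, 43, 52, 117, 125.
Linear molecule, 6 cuts → 7 fragments:
  1–18 → 18 bp
  19–27 → 9 bp
  28–43 → 16 bp
  44–52 → 9 bp
  53–117 → 65 bp
  118–125 → 8 bp
  126–150 → 25 bp
Sorted largest to smallest: 65, 25, 18, 16, 9, 9, 8 bp.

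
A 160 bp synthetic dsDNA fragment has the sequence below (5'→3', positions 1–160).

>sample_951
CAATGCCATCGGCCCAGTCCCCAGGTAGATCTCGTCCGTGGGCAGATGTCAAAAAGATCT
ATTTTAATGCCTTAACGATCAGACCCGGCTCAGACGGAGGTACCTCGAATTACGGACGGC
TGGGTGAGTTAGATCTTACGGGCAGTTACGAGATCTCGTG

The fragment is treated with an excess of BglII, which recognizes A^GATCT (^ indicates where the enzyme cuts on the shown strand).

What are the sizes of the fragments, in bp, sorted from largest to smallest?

76, 28, 27, 20, 9 bp

BglII sites (AGATCT) start at positions 27, 55, 131, 151.
BglII cuts after the first base of each site, so after positions 27, 55, 131, 151.
Linear molecule, 4 cuts → 5 fragments:
  1–27 → 27 bp
  28–55 → 28 bp
  56–131 → 76 bp
  132–151 → 20 bp
  152–160 → 9 bp
Sorted largest to smallest: 76, 28, 27, 20, 9 bp.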